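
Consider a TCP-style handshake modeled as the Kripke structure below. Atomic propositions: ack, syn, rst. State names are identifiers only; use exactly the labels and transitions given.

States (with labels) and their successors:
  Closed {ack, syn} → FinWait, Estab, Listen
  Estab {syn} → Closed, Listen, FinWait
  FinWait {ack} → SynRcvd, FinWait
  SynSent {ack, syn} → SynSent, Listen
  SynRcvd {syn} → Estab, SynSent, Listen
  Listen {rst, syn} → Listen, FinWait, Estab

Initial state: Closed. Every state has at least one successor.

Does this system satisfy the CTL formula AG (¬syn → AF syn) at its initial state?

Does not hold

States satisfying ¬syn → AF syn: {Closed, Estab, SynSent, SynRcvd, Listen}.
States satisfying AG (¬syn → AF syn): ∅.
FinWait is reachable from Closed and violates ¬syn → AF syn, so AG fails at Closed.
Closed ∉ Sat(AG (¬syn → AF syn)).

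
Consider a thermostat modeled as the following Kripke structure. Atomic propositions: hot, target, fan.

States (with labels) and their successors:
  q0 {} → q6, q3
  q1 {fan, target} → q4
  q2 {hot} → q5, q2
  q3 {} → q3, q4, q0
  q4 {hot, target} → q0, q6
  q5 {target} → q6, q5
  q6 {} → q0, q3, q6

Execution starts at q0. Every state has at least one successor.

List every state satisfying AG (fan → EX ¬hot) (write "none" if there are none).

{q0, q2, q3, q4, q5, q6}

States satisfying fan → EX ¬hot: {q0, q2, q3, q4, q5, q6}.
States satisfying AG (fan → EX ¬hot): {q0, q2, q3, q4, q5, q6}.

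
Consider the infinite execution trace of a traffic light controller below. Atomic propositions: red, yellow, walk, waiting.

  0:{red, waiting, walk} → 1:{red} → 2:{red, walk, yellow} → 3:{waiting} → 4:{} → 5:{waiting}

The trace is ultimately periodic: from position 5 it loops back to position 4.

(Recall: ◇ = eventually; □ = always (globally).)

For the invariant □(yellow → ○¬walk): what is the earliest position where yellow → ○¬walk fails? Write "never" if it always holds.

never

yellow → ○¬walk holds at every position 0..5, and those are all the positions the trace ever visits, so the invariant □(yellow → ○¬walk) is never violated.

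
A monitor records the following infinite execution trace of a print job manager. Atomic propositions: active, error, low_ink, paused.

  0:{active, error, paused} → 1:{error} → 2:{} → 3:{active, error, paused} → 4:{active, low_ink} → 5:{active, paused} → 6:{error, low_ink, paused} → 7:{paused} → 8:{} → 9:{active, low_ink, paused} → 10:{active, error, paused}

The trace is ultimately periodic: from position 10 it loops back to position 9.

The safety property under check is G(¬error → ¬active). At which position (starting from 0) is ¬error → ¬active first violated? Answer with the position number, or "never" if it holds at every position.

4

Check ¬error → ¬active at each position in order: 0 ✓, 1 ✓, 2 ✓, 3 ✓.
At position 4 the labels are {active, low_ink}, so ¬error → ¬active is false there. This is the first violation.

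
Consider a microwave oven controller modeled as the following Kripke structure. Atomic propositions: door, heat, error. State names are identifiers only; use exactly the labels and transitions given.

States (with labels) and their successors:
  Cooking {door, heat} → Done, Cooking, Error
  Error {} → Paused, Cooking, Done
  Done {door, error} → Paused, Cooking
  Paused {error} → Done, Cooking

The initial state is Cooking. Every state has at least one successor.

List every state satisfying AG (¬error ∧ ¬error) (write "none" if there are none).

none

States satisfying ¬error ∧ ¬error: {Cooking, Error}.
States satisfying AG (¬error ∧ ¬error): ∅.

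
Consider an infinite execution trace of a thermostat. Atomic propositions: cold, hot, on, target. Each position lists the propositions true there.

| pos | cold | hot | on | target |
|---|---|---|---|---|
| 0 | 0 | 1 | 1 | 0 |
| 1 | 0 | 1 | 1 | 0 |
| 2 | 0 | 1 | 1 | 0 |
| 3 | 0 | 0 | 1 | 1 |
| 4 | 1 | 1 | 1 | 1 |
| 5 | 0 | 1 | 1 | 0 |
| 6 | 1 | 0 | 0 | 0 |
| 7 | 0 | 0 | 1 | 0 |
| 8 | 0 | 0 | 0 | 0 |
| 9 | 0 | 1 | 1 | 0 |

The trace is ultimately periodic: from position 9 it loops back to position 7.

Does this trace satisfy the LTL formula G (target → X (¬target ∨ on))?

Yes

target → X (¬target ∨ on) holds at every position 0..9, and those are all positions ever visited, so G (target → X (¬target ∨ on)) holds.
Positions where target holds: 3, 4.
Check X (¬target ∨ on) at each: 3→ok, 4→ok.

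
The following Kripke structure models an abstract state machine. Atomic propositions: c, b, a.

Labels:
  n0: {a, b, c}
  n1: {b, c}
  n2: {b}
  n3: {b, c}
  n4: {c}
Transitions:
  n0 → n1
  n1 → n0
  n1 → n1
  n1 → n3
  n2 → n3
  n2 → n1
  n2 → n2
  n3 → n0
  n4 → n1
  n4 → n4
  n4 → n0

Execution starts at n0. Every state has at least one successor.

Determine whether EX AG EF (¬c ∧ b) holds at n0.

States satisfying AG EF (¬c ∧ b): ∅.
States satisfying EX AG EF (¬c ∧ b): ∅.
No suitable path/successor from n0 witnesses the formula.
n0 ∉ Sat(EX AG EF (¬c ∧ b)).

No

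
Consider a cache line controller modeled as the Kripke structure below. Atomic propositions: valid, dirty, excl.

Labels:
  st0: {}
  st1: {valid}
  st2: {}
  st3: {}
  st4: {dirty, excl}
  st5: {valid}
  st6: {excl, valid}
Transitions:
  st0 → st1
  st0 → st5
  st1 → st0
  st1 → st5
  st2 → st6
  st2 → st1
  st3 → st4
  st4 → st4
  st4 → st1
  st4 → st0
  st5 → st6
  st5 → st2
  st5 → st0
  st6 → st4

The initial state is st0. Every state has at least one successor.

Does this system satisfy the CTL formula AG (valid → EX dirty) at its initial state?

States satisfying valid → EX dirty: {st0, st2, st3, st4, st6}.
States satisfying AG (valid → EX dirty): ∅.
st1 is reachable from st0 and violates valid → EX dirty, so AG fails at st0.
st0 ∉ Sat(AG (valid → EX dirty)).

Violated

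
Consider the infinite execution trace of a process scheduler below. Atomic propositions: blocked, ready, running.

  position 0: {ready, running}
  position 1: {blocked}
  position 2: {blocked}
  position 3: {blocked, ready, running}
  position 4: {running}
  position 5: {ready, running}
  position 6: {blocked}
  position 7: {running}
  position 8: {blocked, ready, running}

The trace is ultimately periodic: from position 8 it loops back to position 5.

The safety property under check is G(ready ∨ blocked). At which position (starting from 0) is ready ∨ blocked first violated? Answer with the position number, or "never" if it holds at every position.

4

Check ready ∨ blocked at each position in order: 0 ✓, 1 ✓, 2 ✓, 3 ✓.
At position 4 the labels are {running}, so ready ∨ blocked is false there. This is the first violation.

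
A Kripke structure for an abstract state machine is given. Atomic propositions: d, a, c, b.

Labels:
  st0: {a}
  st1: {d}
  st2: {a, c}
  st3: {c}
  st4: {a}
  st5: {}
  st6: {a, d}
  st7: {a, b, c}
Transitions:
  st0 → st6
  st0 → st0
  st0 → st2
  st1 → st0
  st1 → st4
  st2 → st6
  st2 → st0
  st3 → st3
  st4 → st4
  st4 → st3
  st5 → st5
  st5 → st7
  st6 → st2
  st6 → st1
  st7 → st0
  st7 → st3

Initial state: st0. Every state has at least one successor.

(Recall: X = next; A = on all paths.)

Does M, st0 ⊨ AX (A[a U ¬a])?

Does not hold

States satisfying A[a U ¬a]: {st1, st3, st5}.
States satisfying AX (A[a U ¬a]): {st3}.
st0 ∉ Sat(AX (A[a U ¬a])).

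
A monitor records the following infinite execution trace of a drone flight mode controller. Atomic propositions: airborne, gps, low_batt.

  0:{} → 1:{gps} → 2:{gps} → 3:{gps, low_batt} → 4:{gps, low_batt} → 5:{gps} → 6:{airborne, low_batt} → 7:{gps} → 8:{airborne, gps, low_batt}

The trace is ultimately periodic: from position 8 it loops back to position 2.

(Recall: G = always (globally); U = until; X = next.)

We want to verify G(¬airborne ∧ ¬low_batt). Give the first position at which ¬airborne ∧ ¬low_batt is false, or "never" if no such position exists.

3

Check ¬airborne ∧ ¬low_batt at each position in order: 0 ✓, 1 ✓, 2 ✓.
At position 3 the labels are {gps, low_batt}, so ¬airborne ∧ ¬low_batt is false there. This is the first violation.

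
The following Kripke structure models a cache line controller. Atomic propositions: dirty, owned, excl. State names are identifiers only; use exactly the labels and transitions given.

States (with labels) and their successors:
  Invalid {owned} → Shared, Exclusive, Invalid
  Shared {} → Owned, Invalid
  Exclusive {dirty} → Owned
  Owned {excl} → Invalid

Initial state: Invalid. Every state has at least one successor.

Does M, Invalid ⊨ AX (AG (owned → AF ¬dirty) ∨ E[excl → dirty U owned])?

States satisfying AG (owned → AF ¬dirty) ∨ E[excl → dirty U owned]: {Invalid, Shared, Exclusive, Owned}.
States satisfying AX (AG (owned → AF ¬dirty) ∨ E[excl → dirty U owned]): {Invalid, Shared, Exclusive, Owned}.
Invalid ∈ Sat(AX (AG (owned → AF ¬dirty) ∨ E[excl → dirty U owned])).

Yes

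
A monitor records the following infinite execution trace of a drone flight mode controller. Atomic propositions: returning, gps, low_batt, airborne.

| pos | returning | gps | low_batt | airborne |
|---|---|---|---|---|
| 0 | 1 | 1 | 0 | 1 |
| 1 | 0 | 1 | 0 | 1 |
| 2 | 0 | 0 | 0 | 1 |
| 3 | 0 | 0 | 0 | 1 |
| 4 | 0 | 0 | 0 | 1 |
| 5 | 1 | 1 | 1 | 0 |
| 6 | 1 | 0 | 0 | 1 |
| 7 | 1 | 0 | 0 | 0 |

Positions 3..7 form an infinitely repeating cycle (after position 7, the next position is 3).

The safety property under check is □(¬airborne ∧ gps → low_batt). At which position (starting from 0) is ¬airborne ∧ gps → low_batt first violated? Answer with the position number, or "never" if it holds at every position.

¬airborne ∧ gps → low_batt holds at every position 0..7, and those are all the positions the trace ever visits, so the invariant □(¬airborne ∧ gps → low_batt) is never violated.

never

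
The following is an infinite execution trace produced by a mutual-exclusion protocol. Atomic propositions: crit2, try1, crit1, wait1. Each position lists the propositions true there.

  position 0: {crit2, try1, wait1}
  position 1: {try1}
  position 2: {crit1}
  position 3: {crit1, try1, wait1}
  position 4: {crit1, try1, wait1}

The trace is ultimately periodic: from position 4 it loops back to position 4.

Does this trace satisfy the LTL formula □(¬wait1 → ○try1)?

¬wait1 → ○try1 must hold at every position from 0 onward. It fails at position 1, so □(¬wait1 → ○try1) is false.
Positions where ¬wait1 holds: 1, 2.
Check ○try1 at each: 1→fails, 2→ok.

Violated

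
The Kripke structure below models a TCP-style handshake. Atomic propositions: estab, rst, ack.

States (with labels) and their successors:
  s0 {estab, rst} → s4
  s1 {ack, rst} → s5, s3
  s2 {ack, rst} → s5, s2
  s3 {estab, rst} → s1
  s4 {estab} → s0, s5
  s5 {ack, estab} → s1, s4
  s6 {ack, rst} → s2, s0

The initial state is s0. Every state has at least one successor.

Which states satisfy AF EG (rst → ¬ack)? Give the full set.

States satisfying EG (rst → ¬ack): {s0, s4, s5}.
States satisfying AF EG (rst → ¬ack): {s0, s4, s5}.

{s0, s4, s5}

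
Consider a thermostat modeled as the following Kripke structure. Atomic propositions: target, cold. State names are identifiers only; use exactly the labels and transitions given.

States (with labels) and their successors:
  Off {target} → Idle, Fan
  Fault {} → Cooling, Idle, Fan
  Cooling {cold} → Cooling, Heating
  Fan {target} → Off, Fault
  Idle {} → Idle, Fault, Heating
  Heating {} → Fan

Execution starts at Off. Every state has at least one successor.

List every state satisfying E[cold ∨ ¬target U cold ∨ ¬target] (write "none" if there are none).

States satisfying cold ∨ ¬target: {Fault, Cooling, Idle, Heating}.
States satisfying E[cold ∨ ¬target U cold ∨ ¬target]: {Fault, Cooling, Idle, Heating}.

{Fault, Cooling, Idle, Heating}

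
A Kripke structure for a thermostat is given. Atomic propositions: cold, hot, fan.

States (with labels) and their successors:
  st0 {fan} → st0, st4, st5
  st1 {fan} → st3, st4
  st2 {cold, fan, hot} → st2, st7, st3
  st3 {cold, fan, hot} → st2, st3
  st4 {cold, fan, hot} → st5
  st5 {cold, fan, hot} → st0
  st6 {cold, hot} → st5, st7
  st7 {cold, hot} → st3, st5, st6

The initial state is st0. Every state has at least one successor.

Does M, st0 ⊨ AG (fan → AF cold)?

States satisfying fan → AF cold: {st1, st2, st3, st4, st5, st6, st7}.
States satisfying AG (fan → AF cold): ∅.
st0 is reachable from st0 and violates fan → AF cold, so AG fails at st0.
st0 ∉ Sat(AG (fan → AF cold)).

Violated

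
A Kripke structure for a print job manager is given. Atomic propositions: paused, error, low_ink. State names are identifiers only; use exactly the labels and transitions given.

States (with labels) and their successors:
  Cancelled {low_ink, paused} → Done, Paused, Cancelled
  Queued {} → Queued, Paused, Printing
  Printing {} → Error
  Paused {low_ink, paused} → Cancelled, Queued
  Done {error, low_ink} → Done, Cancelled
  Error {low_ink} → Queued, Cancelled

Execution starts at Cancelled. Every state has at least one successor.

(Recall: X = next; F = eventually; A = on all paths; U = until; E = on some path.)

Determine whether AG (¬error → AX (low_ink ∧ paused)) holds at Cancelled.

States satisfying ¬error → AX (low_ink ∧ paused): {Done}.
States satisfying AG (¬error → AX (low_ink ∧ paused)): ∅.
Cancelled is reachable from Cancelled and violates ¬error → AX (low_ink ∧ paused), so AG fails at Cancelled.
Cancelled ∉ Sat(AG (¬error → AX (low_ink ∧ paused))).

Violated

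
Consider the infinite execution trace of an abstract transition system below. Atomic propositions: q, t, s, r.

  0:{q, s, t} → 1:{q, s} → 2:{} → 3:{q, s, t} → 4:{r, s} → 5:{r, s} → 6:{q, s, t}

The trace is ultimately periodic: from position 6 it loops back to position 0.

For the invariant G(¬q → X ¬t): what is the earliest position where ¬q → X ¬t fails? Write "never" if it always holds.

2

Check ¬q → X ¬t at each position in order: 0 ✓, 1 ✓.
At position 2 the labels are {} and the next position 3 has {q, s, t}, so ¬q → X ¬t is false there. This is the first violation.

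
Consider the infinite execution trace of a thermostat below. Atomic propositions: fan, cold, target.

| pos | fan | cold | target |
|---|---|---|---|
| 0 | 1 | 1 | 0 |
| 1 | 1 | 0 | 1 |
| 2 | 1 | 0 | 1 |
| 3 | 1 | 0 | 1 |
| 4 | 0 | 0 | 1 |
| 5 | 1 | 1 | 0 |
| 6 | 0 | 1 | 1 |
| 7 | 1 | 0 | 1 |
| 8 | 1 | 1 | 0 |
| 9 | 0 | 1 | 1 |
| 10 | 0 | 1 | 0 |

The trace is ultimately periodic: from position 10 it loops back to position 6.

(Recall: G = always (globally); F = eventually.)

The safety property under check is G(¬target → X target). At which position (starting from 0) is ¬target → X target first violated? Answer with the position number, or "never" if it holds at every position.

¬target → X target holds at every position 0..10, and those are all the positions the trace ever visits, so the invariant G(¬target → X target) is never violated.

never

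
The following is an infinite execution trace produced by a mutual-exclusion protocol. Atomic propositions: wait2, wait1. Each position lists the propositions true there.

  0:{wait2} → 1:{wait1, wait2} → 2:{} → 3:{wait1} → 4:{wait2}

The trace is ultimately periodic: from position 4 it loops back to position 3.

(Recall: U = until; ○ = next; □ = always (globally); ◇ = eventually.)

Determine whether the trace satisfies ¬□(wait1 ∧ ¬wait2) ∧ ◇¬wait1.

Holds

¬wait1 holds at position 0, which is reachable from 0, so ◇¬wait1 holds.
At position 0: ¬□(wait1 ∧ ¬wait2) is true; ◇¬wait1 is true; so ¬□(wait1 ∧ ¬wait2) ∧ ◇¬wait1 is true.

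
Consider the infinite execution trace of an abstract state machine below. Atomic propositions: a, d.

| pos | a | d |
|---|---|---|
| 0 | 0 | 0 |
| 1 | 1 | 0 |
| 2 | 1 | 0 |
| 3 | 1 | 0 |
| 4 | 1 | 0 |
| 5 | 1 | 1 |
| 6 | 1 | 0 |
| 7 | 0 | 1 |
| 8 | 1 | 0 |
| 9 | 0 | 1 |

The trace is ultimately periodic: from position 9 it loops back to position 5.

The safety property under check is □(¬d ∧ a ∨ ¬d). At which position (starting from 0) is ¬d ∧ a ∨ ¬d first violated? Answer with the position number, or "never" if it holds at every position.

5

Check ¬d ∧ a ∨ ¬d at each position in order: 0 ✓, 1 ✓, 2 ✓, 3 ✓, 4 ✓.
At position 5 the labels are {a, d}, so ¬d ∧ a ∨ ¬d is false there. This is the first violation.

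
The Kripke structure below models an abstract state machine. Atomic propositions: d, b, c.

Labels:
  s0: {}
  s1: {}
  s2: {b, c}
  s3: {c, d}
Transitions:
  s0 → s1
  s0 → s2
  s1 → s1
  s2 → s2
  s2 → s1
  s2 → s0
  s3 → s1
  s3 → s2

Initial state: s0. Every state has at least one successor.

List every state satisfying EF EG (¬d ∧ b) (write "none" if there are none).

States satisfying EG (¬d ∧ b): {s2}.
States satisfying EF EG (¬d ∧ b): {s0, s2, s3}.

{s0, s2, s3}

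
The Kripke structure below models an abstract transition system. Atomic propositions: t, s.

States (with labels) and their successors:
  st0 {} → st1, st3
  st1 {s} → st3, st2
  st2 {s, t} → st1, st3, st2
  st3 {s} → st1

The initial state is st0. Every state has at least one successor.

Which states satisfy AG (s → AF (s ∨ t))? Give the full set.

States satisfying s → AF (s ∨ t): {st0, st1, st2, st3}.
States satisfying AG (s → AF (s ∨ t)): {st0, st1, st2, st3}.

{st0, st1, st2, st3}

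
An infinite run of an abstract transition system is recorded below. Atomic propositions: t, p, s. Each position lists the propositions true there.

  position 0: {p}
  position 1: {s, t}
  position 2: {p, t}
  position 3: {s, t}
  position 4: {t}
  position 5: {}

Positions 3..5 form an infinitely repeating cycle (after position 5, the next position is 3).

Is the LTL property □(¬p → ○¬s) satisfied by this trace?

No

¬p → ○¬s must hold at every position from 0 onward. It fails at position 5, so □(¬p → ○¬s) is false.
Positions where ¬p holds: 1, 3, 4, 5.
Check ○¬s at each: 1→ok, 3→ok, 4→ok, 5→fails.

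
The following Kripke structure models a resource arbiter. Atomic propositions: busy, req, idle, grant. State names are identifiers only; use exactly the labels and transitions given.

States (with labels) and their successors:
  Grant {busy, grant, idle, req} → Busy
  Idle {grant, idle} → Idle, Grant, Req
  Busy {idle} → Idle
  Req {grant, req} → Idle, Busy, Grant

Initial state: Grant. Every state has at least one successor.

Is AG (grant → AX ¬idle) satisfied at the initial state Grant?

No

States satisfying grant → AX ¬idle: {Busy}.
States satisfying AG (grant → AX ¬idle): ∅.
Grant is reachable from Grant and violates grant → AX ¬idle, so AG fails at Grant.
Grant ∉ Sat(AG (grant → AX ¬idle)).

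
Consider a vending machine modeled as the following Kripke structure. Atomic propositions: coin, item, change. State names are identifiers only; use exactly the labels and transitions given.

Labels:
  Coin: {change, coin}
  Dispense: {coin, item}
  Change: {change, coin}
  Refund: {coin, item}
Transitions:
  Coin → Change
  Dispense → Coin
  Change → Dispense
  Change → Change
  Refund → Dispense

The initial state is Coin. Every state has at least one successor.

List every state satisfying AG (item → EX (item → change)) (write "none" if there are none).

{Coin, Dispense, Change}

States satisfying item → EX (item → change): {Coin, Dispense, Change}.
States satisfying AG (item → EX (item → change)): {Coin, Dispense, Change}.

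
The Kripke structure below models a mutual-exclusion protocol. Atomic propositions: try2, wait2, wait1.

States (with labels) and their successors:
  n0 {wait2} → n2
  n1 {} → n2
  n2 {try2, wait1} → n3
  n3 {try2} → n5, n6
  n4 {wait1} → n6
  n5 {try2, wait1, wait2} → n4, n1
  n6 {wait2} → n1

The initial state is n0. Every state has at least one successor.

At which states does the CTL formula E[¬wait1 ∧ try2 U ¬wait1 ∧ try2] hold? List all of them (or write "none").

States satisfying ¬wait1 ∧ try2: {n3}.
States satisfying E[¬wait1 ∧ try2 U ¬wait1 ∧ try2]: {n3}.

{n3}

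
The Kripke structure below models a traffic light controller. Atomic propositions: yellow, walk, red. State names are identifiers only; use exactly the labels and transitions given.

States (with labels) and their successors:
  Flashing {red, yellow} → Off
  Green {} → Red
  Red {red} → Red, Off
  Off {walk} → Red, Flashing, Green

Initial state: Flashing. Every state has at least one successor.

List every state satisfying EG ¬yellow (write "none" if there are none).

{Green, Red, Off}

States satisfying ¬yellow: {Green, Red, Off}.
States satisfying EG ¬yellow: {Green, Red, Off}.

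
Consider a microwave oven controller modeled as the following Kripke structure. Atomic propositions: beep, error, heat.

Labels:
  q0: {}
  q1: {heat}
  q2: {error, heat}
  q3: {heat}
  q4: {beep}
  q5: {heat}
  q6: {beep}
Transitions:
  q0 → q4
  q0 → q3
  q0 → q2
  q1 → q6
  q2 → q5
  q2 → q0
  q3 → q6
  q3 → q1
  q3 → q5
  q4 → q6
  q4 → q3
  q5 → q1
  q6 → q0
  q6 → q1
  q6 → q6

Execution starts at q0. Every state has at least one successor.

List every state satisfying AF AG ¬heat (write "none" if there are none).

none

States satisfying AG ¬heat: ∅.
States satisfying AF AG ¬heat: ∅.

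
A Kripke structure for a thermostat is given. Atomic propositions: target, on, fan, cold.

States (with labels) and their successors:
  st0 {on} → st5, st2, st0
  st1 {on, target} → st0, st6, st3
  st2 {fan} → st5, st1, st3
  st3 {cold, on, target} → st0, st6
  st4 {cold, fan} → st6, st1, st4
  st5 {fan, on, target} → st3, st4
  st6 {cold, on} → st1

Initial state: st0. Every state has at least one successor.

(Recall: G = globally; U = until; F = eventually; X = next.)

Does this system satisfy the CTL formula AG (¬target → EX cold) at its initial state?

States satisfying ¬target → EX cold: {st1, st2, st3, st4, st5}.
States satisfying AG (¬target → EX cold): ∅.
st0 is reachable from st0 and violates ¬target → EX cold, so AG fails at st0.
st0 ∉ Sat(AG (¬target → EX cold)).

No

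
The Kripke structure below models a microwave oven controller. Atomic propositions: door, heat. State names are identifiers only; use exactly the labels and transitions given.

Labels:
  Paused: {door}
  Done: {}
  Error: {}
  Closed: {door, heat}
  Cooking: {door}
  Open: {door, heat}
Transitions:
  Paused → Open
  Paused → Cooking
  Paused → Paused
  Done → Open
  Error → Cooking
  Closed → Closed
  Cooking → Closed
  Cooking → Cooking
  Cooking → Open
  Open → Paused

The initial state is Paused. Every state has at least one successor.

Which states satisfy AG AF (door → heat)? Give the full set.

{Closed}

States satisfying AF (door → heat): {Done, Error, Closed, Open}.
States satisfying AG AF (door → heat): {Closed}.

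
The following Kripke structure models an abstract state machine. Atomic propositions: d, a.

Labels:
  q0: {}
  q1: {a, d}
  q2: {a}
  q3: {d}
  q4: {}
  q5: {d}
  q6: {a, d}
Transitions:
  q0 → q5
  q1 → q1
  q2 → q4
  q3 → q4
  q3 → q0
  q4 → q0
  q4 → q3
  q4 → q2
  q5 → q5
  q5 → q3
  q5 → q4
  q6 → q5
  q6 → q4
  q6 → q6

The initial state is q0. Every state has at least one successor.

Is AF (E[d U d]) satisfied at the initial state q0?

States satisfying E[d U d]: {q1, q3, q5, q6}.
States satisfying AF (E[d U d]): {q0, q1, q3, q5, q6}.
q0 ∈ Sat(AF (E[d U d])).

Holds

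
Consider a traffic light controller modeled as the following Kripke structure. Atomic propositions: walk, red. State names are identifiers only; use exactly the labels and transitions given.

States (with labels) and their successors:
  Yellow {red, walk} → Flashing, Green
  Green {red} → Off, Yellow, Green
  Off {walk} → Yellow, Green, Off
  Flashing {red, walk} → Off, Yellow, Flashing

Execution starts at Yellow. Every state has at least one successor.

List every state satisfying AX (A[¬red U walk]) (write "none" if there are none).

{Flashing}

States satisfying A[¬red U walk]: {Yellow, Off, Flashing}.
States satisfying AX (A[¬red U walk]): {Flashing}.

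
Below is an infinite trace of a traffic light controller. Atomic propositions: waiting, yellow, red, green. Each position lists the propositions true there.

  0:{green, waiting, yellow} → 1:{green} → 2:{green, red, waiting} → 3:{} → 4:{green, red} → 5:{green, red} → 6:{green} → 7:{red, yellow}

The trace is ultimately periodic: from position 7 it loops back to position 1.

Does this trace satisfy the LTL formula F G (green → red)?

Violated

G (green → red) is false at every position 0..7, so it never becomes true and F G (green → red) fails.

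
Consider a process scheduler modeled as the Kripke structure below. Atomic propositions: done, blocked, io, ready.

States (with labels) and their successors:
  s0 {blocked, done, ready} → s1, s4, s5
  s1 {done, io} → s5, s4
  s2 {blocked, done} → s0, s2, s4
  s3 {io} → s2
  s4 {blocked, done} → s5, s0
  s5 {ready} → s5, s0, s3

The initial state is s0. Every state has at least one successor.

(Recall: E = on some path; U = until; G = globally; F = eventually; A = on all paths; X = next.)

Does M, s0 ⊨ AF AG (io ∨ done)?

States satisfying AG (io ∨ done): ∅.
States satisfying AF AG (io ∨ done): ∅.
There is a path from s0 along which AG (io ∨ done) never holds.
s0 ∉ Sat(AF AG (io ∨ done)).

Does not hold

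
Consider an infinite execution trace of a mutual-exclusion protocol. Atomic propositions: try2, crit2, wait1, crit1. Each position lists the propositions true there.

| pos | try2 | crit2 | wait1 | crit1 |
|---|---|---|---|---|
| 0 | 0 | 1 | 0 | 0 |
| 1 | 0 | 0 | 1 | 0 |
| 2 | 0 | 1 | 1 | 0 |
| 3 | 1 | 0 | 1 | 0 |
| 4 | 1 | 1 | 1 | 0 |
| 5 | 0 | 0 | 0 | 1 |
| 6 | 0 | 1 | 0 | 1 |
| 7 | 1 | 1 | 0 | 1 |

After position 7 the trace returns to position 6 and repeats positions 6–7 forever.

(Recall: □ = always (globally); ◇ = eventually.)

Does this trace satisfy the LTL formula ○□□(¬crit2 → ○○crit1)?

Does not hold

The position after 0 is 1; □□(¬crit2 → ○○crit1) is false there.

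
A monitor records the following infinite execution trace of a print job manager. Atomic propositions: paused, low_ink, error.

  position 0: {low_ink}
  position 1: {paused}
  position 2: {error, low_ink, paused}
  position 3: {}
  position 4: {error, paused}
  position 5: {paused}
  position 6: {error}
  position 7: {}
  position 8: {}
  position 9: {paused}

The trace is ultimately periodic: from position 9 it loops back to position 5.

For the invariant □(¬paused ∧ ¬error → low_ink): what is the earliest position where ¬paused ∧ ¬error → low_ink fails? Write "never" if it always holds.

3

Check ¬paused ∧ ¬error → low_ink at each position in order: 0 ✓, 1 ✓, 2 ✓.
At position 3 the labels are {}, so ¬paused ∧ ¬error → low_ink is false there. This is the first violation.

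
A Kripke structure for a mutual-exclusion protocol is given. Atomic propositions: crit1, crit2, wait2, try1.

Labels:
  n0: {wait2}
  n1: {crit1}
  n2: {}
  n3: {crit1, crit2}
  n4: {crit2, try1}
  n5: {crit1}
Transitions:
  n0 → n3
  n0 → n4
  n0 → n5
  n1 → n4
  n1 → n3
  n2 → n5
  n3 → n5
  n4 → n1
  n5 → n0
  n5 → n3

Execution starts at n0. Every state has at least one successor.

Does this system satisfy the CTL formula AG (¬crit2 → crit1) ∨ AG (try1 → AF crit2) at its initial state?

Satisfied

States satisfying ¬crit2 → crit1: {n1, n3, n4, n5}.
States satisfying AG (¬crit2 → crit1): ∅.
States satisfying try1 → AF crit2: {n0, n1, n2, n3, n4, n5}.
States satisfying AG (try1 → AF crit2): {n0, n1, n2, n3, n4, n5}.
States satisfying AG (¬crit2 → crit1) ∨ AG (try1 → AF crit2): {n0, n1, n2, n3, n4, n5}.
n0 ∈ Sat(AG (¬crit2 → crit1) ∨ AG (try1 → AF crit2)).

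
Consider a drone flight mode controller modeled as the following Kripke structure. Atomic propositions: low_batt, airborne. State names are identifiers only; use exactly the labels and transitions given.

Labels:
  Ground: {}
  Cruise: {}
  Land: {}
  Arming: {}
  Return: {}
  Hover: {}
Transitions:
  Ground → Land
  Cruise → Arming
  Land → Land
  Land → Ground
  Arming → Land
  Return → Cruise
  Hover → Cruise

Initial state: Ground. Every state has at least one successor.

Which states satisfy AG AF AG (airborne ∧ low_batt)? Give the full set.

States satisfying AF AG (airborne ∧ low_batt): ∅.
States satisfying AG AF AG (airborne ∧ low_batt): ∅.

none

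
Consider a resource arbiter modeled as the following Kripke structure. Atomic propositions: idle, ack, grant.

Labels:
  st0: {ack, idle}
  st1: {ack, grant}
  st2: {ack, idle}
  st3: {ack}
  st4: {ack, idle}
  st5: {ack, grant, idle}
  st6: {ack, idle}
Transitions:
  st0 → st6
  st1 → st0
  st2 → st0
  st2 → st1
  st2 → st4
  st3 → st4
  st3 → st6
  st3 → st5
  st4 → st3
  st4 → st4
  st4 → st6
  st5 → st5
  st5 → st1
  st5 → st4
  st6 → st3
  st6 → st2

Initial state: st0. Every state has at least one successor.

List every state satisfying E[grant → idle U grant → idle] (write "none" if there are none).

{st0, st2, st3, st4, st5, st6}

States satisfying grant → idle: {st0, st2, st3, st4, st5, st6}.
States satisfying E[grant → idle U grant → idle]: {st0, st2, st3, st4, st5, st6}.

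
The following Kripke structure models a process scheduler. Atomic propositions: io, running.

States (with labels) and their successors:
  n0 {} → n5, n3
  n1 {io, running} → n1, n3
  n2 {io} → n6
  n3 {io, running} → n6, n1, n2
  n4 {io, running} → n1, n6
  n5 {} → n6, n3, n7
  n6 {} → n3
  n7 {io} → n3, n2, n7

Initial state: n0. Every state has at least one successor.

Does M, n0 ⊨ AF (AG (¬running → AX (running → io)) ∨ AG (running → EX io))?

Yes

States satisfying AF (AG (¬running → AX (running → io)) ∨ AG (running → EX io)): {n0, n1, n2, n3, n4, n5, n6, n7}.
n0 ∈ Sat(AF (AG (¬running → AX (running → io)) ∨ AG (running → EX io))).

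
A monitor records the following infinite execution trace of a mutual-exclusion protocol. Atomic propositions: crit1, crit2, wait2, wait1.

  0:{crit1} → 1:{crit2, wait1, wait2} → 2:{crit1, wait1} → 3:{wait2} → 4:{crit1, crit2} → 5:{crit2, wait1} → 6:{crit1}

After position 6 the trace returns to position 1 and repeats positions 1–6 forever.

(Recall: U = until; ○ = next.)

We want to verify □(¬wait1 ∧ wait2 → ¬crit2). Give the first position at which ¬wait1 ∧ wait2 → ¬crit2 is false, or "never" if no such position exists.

¬wait1 ∧ wait2 → ¬crit2 holds at every position 0..6, and those are all the positions the trace ever visits, so the invariant □(¬wait1 ∧ wait2 → ¬crit2) is never violated.

never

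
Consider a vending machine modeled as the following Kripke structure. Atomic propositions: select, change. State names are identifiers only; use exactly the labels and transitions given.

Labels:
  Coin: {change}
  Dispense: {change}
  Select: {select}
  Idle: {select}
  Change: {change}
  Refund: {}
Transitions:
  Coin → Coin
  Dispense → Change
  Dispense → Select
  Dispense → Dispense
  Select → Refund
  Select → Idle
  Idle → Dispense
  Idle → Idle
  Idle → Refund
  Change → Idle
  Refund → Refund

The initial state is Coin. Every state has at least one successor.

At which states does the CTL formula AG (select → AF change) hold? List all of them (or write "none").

{Coin, Refund}

States satisfying select → AF change: {Coin, Dispense, Change, Refund}.
States satisfying AG (select → AF change): {Coin, Refund}.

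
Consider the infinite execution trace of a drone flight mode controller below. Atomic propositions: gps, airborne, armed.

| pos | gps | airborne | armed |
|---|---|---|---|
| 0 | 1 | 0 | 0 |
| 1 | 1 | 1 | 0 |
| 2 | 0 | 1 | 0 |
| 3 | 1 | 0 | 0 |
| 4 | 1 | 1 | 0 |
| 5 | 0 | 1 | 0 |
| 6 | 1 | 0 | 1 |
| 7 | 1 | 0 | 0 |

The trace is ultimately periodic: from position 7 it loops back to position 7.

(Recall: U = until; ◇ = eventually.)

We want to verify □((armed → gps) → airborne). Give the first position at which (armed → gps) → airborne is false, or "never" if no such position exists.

At position 0 the labels are {gps}, so (armed → gps) → airborne is false there. This is the first violation.

0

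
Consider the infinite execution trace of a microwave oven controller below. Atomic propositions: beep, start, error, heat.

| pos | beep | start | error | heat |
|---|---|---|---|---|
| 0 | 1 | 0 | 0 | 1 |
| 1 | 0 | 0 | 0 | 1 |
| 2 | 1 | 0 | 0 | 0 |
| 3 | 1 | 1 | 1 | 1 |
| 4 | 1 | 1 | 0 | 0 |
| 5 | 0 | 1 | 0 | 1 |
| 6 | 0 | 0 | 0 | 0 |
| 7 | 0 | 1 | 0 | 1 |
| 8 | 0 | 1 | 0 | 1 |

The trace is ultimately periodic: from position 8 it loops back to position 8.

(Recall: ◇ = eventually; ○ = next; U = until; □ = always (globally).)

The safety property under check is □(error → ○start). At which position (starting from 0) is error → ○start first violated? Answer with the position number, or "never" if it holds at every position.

error → ○start holds at every position 0..8, and those are all the positions the trace ever visits, so the invariant □(error → ○start) is never violated.

never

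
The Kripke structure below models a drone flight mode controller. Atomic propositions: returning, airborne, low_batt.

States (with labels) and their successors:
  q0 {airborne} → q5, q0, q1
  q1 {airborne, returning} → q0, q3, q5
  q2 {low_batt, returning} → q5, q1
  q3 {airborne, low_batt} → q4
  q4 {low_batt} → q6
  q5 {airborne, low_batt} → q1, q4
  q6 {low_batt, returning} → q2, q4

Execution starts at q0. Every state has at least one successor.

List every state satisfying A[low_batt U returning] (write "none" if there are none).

States satisfying low_batt: {q2, q3, q4, q5, q6}.
States satisfying returning: {q1, q2, q6}.
States satisfying A[low_batt U returning]: {q1, q2, q3, q4, q5, q6}.

{q1, q2, q3, q4, q5, q6}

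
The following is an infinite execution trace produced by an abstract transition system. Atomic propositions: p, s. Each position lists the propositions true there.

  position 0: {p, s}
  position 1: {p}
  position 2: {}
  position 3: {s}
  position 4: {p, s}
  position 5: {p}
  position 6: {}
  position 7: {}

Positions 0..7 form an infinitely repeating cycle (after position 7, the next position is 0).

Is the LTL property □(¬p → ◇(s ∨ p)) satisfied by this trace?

¬p → ◇(s ∨ p) holds at every position 0..7, and those are all positions ever visited, so □(¬p → ◇(s ∨ p)) holds.
Positions where ¬p holds: 2, 3, 6, 7.
Check ◇(s ∨ p) at each: 2→ok, 3→ok, 6→ok, 7→ok.

Yes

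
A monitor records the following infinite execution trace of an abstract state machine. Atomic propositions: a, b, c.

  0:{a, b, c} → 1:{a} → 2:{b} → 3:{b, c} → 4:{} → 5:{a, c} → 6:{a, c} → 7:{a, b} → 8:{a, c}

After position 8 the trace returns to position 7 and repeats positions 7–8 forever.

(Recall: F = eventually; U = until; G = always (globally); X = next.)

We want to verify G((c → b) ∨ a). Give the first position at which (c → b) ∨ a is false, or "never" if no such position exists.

never

(c → b) ∨ a holds at every position 0..8, and those are all the positions the trace ever visits, so the invariant G((c → b) ∨ a) is never violated.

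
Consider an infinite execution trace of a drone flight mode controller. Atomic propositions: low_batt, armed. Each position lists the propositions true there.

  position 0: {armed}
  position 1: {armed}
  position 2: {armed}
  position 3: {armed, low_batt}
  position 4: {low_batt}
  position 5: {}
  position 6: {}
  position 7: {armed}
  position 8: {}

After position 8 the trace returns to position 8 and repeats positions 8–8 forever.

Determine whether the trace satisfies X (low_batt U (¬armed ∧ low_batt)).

The position after 0 is 1; low_batt U (¬armed ∧ low_batt) is false there.

Does not hold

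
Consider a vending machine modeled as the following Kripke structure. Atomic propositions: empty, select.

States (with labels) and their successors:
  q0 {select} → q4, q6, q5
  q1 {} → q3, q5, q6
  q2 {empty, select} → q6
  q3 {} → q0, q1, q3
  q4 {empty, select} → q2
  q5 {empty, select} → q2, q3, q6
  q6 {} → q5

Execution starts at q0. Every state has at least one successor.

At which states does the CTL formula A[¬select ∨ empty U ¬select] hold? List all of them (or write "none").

States satisfying ¬select ∨ empty: {q1, q2, q3, q4, q5, q6}.
States satisfying ¬select: {q1, q3, q6}.
States satisfying A[¬select ∨ empty U ¬select]: {q1, q2, q3, q4, q5, q6}.

{q1, q2, q3, q4, q5, q6}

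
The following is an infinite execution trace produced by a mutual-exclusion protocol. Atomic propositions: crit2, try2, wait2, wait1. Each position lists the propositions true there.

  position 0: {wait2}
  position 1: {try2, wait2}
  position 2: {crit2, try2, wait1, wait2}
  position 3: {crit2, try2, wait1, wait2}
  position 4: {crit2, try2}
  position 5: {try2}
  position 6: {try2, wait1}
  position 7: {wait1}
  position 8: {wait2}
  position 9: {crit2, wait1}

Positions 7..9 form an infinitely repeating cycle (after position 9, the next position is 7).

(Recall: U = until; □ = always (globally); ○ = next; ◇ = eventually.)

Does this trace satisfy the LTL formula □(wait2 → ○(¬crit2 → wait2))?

wait2 → ○(¬crit2 → wait2) holds at every position 0..9, and those are all positions ever visited, so □(wait2 → ○(¬crit2 → wait2)) holds.
Positions where wait2 holds: 0, 1, 2, 3, 8.
Check ○(¬crit2 → wait2) at each: 0→ok, 1→ok, 2→ok, 3→ok, 8→ok.

Yes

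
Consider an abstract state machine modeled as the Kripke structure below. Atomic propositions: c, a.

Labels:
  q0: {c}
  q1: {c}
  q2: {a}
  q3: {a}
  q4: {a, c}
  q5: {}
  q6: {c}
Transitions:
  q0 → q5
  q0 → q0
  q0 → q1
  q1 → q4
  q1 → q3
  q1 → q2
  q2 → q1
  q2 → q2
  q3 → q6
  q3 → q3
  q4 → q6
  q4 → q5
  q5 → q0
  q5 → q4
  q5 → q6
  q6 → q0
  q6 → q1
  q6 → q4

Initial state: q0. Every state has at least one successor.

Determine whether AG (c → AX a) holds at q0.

Violated

States satisfying c → AX a: {q1, q2, q3, q5}.
States satisfying AG (c → AX a): ∅.
q0 is reachable from q0 and violates c → AX a, so AG fails at q0.
q0 ∉ Sat(AG (c → AX a)).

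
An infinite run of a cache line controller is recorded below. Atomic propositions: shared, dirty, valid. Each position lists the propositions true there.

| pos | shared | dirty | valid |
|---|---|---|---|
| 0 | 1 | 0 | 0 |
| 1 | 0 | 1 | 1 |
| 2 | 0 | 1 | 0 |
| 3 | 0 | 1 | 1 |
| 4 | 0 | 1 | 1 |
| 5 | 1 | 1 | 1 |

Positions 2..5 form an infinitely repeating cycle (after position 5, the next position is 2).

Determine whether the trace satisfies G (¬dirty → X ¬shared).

Satisfied

¬dirty → X ¬shared holds at every position 0..5, and those are all positions ever visited, so G (¬dirty → X ¬shared) holds.
Positions where ¬dirty holds: 0.
Check X ¬shared at each: 0→ok.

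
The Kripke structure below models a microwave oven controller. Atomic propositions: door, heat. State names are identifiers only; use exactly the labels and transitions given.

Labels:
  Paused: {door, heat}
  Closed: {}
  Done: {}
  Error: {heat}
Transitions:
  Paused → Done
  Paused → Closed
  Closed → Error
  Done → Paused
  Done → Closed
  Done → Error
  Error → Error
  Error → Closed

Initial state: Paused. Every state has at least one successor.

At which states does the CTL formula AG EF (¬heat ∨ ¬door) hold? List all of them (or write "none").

{Paused, Closed, Done, Error}

States satisfying EF (¬heat ∨ ¬door): {Paused, Closed, Done, Error}.
States satisfying AG EF (¬heat ∨ ¬door): {Paused, Closed, Done, Error}.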